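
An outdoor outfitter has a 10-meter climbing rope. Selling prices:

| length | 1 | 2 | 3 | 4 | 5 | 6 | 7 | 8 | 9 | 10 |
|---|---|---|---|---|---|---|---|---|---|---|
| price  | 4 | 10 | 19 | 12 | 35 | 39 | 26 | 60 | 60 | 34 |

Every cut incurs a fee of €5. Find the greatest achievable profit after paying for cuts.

Consider every possible first cut. net[k] is the best of p[i]+net[k−i] over all sellable i≤k, charging 5 whenever i<k.
net[1] = 4
net[2] = 10
net[3] = 19
net[4] = 18  (first piece 1, then net[3]=19)
net[5] = 35
net[6] = 39
net[7] = 40  (first piece 2, then net[5]=35)
net[8] = 60
net[9] = 60
net[10] = 65  (first piece 2, then net[8]=60)
One optimal plan: pieces 8 + 2 (1 cut) → €70 − €5 = €65.

65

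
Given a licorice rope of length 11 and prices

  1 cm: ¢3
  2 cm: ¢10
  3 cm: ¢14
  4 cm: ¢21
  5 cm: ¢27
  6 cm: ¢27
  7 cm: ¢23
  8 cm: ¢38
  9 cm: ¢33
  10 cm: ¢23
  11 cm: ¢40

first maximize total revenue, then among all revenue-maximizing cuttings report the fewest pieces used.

3

Build r[k] bottom-up: r[k] = max over allowed piece i of (p[i] + r[k−i]).
r[1] = 3
r[2] = 10
r[3] = 14
r[4] = 21
r[5] = 27
r[6] = 31  (first piece 2, then r[4]=21)
r[7] = 37  (first piece 2, then r[5]=27)
r[8] = 42  (first piece 4, then r[4]=21)
r[9] = 48  (first piece 4, then r[5]=27)
r[10] = 54  (first piece 5, then r[5]=27)
r[11] = 58  (first piece 2, then r[9]=48)
Maximum revenue is ¢58.
Now minimize piece count subject to staying optimal: for each k, pieces[k] = 1 + min over i with p[i]+r[k−i]=r[k] of pieces[k−i].
pieces[8] = 2
pieces[9] = 2
pieces[10] = 2
pieces[11] = 3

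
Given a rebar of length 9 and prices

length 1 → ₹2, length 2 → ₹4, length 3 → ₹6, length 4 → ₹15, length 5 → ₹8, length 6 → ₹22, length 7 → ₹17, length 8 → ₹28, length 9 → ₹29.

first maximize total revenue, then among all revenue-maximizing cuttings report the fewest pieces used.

Let r[k] be the best obtainable value from length k. For each k, try every first piece i and keep the best of price[i] + r[k−i].
r[1] = 2
r[2] = max(2+2, 4+0) = 4
r[3] = max(2+4, 4+2, 6+0) = 6
r[4] = max(2+6, 4+4, 6+2, 15+0) = 15
r[5] = max(2+15, 4+6, 6+4, 15+2, 8+0) = 17
r[6] = max(2+17, 4+15, 6+6, 15+4, 8+2, 22+0) = 22
r[7] = max(2+22, 4+17, 6+15, …, 22+2, 17+0) = 24
r[8] = max(2+24, 4+22, 6+17, …, 17+2, 28+0) = 30
r[9] = max(2+30, 4+24, 6+22, …, 28+2, 29+0) = 32
Maximum revenue is ₹32.
Now minimize piece count subject to staying optimal: for each k, pieces[k] = 1 + min over i with p[i]+r[k−i]=r[k] of pieces[k−i].
pieces[6] = 1
pieces[7] = 2
pieces[8] = 2
pieces[9] = 3

3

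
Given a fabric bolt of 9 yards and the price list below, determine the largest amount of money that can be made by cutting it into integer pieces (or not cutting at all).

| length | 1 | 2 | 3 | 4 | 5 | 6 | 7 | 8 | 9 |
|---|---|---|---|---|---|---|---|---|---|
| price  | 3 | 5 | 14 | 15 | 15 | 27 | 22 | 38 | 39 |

Build R[k] bottom-up: R[k] = max over allowed piece i of (p[i] + R[k−i]).
R[1] = 3
R[2] = 6  (first piece 1, then R[1]=3)
R[3] = 14
R[4] = 17  (first piece 1, then R[3]=14)
R[5] = 20  (first piece 1, then R[4]=17)
R[6] = 28  (first piece 3, then R[3]=14)
R[7] = 31  (first piece 1, then R[6]=28)
R[8] = 38
R[9] = 42  (first piece 3, then R[6]=28)
One optimal cutting: 3 + 3 + 3 → $14 + $14 + $14 = $42.

42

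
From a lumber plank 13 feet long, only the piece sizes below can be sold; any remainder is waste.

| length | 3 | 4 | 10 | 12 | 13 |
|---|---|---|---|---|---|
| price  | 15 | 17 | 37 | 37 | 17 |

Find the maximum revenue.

Build r[k] bottom-up: r[k] = max over allowed piece i of (p[i] + r[k−i]).
r[1] = 0
r[2] = 0
r[3] = 15
r[4] = max(15+0, 17+0) = 17
r[5] = max(15+0, 17+0) = 17
r[6] = max(15+15, 17+0) = 30
r[7] = max(15+17, 17+15) = 32
r[8] = max(15+17, 17+17) = 34
r[9] = max(15+30, 17+17) = 45
r[10] = max(15+32, 17+30, 37+0) = 47
r[11] = max(15+34, 17+32, 37+0) = 49
r[12] = max(15+45, 17+34, 37+0, 37+0) = 60
r[13] = max(15+47, 17+45, 37+15, 37+0, 17+0) = 62
One optimal cutting: 4 + 3 + 3 + 3 → $62.

62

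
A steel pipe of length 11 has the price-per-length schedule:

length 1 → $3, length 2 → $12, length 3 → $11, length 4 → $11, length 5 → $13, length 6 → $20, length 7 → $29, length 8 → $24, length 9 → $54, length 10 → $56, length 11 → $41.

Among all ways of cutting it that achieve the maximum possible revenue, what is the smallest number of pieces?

2

Build r[k] bottom-up: r[k] = max over allowed piece i of (p[i] + r[k−i]).
r[1] = 3
r[2] = 12
r[3] = 15  (first piece 1, then r[2]=12)
r[4] = 24  (first piece 2, then r[2]=12)
r[5] = 27  (first piece 1, then r[4]=24)
r[6] = 36  (first piece 2, then r[4]=24)
r[7] = 39  (first piece 1, then r[6]=36)
r[8] = 48  (first piece 2, then r[6]=36)
r[9] = 54
r[10] = 60  (first piece 2, then r[8]=48)
r[11] = 66  (first piece 2, then r[9]=54)
Maximum revenue is $66.
Now minimize piece count subject to staying optimal: for each k, pieces[k] = 1 + min over i with p[i]+r[k−i]=r[k] of pieces[k−i].
pieces[8] = 4
pieces[9] = 1
pieces[10] = 5
pieces[11] = 2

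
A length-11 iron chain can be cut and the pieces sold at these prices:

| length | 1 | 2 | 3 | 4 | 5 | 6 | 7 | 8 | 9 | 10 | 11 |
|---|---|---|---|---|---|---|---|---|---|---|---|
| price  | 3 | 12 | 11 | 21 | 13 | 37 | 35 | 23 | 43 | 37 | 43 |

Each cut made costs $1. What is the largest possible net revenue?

Consider every possible first cut. r[k] is the best of p[i]+r[k−i] over all sellable i≤k, charging 1 whenever i<k.
r[1] = 3
r[2] = max(3+3-1, 12+0) = 12
r[3] = max(3+12-1, 12+3-1, 11+0) = 14
r[4] = max(3+14-1, 12+12-1, 11+3-1, 21+0) = 23
r[5] = max(3+23-1, 12+14-1, 11+12-1, 21+3-1, 13+0) = 25
r[6] = max(3+25-1, 12+23-1, 11+14-1, 21+12-1, 13+3-1, 37+0) = 37
r[7] = max(3+37-1, 12+25-1, 11+23-1, …, 37+3-1, 35+0) = 39
r[8] = max(3+39-1, 12+37-1, 11+25-1, …, 35+3-1, 23+0) = 48
r[9] = max(3+48-1, 12+39-1, 11+37-1, …, 23+3-1, 43+0) = 50
r[10] = max(3+50-1, 12+48-1, 11+39-1, …, 43+3-1, 37+0) = 59
r[11] = max(3+59-1, 12+50-1, 11+48-1, …, 37+3-1, 43+0) = 61
One optimal plan: pieces 6 + 2 + 2 + 1 (3 cuts) → $64 − $3 = $61.

61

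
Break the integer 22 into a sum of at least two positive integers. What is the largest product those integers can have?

Let prod[k] be the best product for length k (with at least one cut). For each first piece i, the rest contributes max(k−i, prod[k−i]).
prod[2] = 1*max(1,0) = 1*1 = 1
prod[3] = max(1*2, 2*1) = 2
prod[4] = max(1*3, 2*2, 3*1) = 4
prod[5] = max(1*4, 2*3, 3*2, 4*1) = 6
prod[6] = max(1*6, 2*4, 3*3, 4*2, 5*1) = 9
prod[7] = max(1*9, 2*6, 3*4, 4*3, 5*2, 6*1) = 12
prod[8] = max(1*12, 2*9, 3*6, …, 6*2, 7*1) = 18
prod[9] = max(1*18, 2*12, 3*9, …, 7*2, 8*1) = 27
prod[10] = max(1*27, 2*18, 3*12, …, 8*2, 9*1) = 36
prod[11] = max(1*36, 2*27, 3*18, …, 9*2, 10*1) = 54
prod[12] = max(1*54, 2*36, 3*27, …, 10*2, 11*1) = 81
prod[13] = max(1*81, 2*54, 3*36, …, 11*2, 12*1) = 108
prod[14] = max(1*108, 2*81, 3*54, …, 12*2, 13*1) = 162
prod[15] = max(1*162, 2*108, 3*81, …, 13*2, 14*1) = 243
prod[16] = max(1*243, 2*162, 3*108, …, 14*2, 15*1) = 324
prod[17] = max(1*324, 2*243, 3*162, …, 15*2, 16*1) = 486
prod[18] = max(1*486, 2*324, 3*243, …, 16*2, 17*1) = 729
prod[19] = max(1*729, 2*486, 3*324, …, 17*2, 18*1) = 972
prod[20] = max(1*972, 2*729, 3*486, …, 18*2, 19*1) = 1458
prod[21] = max(1*1458, 2*972, 3*729, …, 19*2, 20*1) = 2187
prod[22] = max(1*2187, 2*1458, 3*972, …, 20*2, 21*1) = 2916
One optimal split: 3 + 3 + 3 + 3 + 3 + 3 + 2 + 2; product 3*3*3*3*3*3*2*2 = 2916.

2916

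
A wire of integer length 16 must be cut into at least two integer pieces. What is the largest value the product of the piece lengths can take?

324

Fill P[k] for k=2..16: at each k try every first piece i and multiply by the better of (k−i) uncut or P[k−i].
P[2] = 1*max(1,0) = 1*1 = 1
P[3] = 1*max(2,1) = 1*2 = 2
P[4] = 2*max(2,1) = 2*2 = 4
P[5] = 2*max(3,2) = 2*3 = 6
P[6] = 3*max(3,2) = 3*3 = 9
P[7] = 2*max(5,6) = 2*6 = 12
P[8] = 2*max(6,9) = 2*9 = 18
P[9] = 3*max(6,9) = 3*9 = 27
P[10] = 2*max(8,18) = 2*18 = 36
P[11] = 2*max(9,27) = 2*27 = 54
P[12] = 3*max(9,27) = 3*27 = 81
P[13] = 2*max(11,54) = 2*54 = 108
P[14] = 2*max(12,81) = 2*81 = 162
P[15] = 3*max(12,81) = 3*81 = 243
P[16] = 2*max(14,162) = 2*162 = 324
One optimal split: 3 + 3 + 3 + 3 + 2 + 2; product 3*3*3*3*2*2 = 324.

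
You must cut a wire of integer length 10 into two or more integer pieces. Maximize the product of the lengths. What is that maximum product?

36

Define P[k] = max over 1≤i<k of i · max(k−i, P[k−i]); the inner max lets the remainder stay uncut if that's better.
P[2] = 1·max(1,0) = 1·1 = 1
P[3] = 1·max(2,1) = 1·2 = 2
P[4] = 2·max(2,1) = 2·2 = 4
P[5] = 2·max(3,2) = 2·3 = 6
P[6] = 3·max(3,2) = 3·3 = 9
P[7] = 2·max(5,6) = 2·6 = 12
P[8] = 2·max(6,9) = 2·9 = 18
P[9] = 3·max(6,9) = 3·9 = 27
P[10] = 2·max(8,18) = 2·18 = 36
One optimal split: 3 + 3 + 2 + 2; product 3·3·2·2 = 36.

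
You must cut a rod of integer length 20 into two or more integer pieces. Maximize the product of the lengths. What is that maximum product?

1458

Let m[k] be the best product for length k (with at least one cut). For each first piece i, the rest contributes max(k−i, m[k−i]).
m[2] = 1·max(1,0) = 1·1 = 1
m[3] = 1·max(2,1) = 1·2 = 2
m[4] = 2·max(2,1) = 2·2 = 4
m[5] = 2·max(3,2) = 2·3 = 6
m[6] = 3·max(3,2) = 3·3 = 9
m[7] = 2·max(5,6) = 2·6 = 12
m[8] = 2·max(6,9) = 2·9 = 18
m[9] = 3·max(6,9) = 3·9 = 27
m[10] = 2·max(8,18) = 2·18 = 36
m[11] = 2·max(9,27) = 2·27 = 54
m[12] = 3·max(9,27) = 3·27 = 81
m[13] = 2·max(11,54) = 2·54 = 108
m[14] = 2·max(12,81) = 2·81 = 162
m[15] = 3·max(12,81) = 3·81 = 243
m[16] = 2·max(14,162) = 2·162 = 324
m[17] = 2·max(15,243) = 2·243 = 486
m[18] = 3·max(15,243) = 3·243 = 729
m[19] = 2·max(17,486) = 2·486 = 972
m[20] = 2·max(18,729) = 2·729 = 1458
One optimal split: 3 + 3 + 3 + 3 + 3 + 3 + 2; product 3·3·3·3·3·3·2 = 1458.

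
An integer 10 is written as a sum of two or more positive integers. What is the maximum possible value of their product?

Let prod[k] be the best product for length k (with at least one cut). For each first piece i, the rest contributes max(k−i, prod[k−i]).
prod[2] = 1·max(1,0) = 1·1 = 1
prod[3] = max(1·2, 2·1) = 2
prod[4] = max(1·3, 2·2, 3·1) = 4
prod[5] = max(1·4, 2·3, 3·2, 4·1) = 6
prod[6] = max(1·6, 2·4, 3·3, 4·2, 5·1) = 9
prod[7] = max(1·9, 2·6, 3·4, 4·3, 5·2, 6·1) = 12
prod[8] = max(1·12, 2·9, 3·6, …, 6·2, 7·1) = 18
prod[9] = max(1·18, 2·12, 3·9, …, 7·2, 8·1) = 27
prod[10] = max(1·27, 2·18, 3·12, …, 8·2, 9·1) = 36
One optimal split: 3 + 3 + 2 + 2; product 3·3·2·2 = 36.

36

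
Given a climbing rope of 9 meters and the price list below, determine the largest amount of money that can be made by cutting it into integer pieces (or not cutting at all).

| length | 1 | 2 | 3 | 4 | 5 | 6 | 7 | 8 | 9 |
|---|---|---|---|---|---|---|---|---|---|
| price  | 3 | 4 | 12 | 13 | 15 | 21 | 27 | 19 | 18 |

Build best[k] bottom-up: best[k] = max over allowed piece i of (p[i] + best[k−i]).
best[1] = 3
best[2] = max(3+3, 4+0) = 6
best[3] = max(3+6, 4+3, 12+0) = 12
best[4] = max(3+12, 4+6, 12+3, 13+0) = 15
best[5] = max(3+15, 4+12, 12+6, 13+3, 15+0) = 18
best[6] = max(3+18, 4+15, 12+12, 13+6, 15+3, 21+0) = 24
best[7] = max(3+24, 4+18, 12+15, …, 21+3, 27+0) = 27
best[8] = max(3+27, 4+24, 12+18, …, 27+3, 19+0) = 30
best[9] = max(3+30, 4+27, 12+24, …, 19+3, 18+0) = 36
One optimal cutting: 3 + 3 + 3 → €12 + €12 + €12 = €36.

36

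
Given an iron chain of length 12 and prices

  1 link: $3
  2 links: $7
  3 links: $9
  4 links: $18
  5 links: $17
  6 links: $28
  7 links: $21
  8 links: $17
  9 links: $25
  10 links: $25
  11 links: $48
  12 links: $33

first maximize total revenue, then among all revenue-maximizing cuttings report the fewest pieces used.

Consider every possible first cut. r[k] is the best of p[i]+r[k−i] over all sellable i≤k.
r[1] = 3
r[2] = 7
r[3] = 10  (first piece 1, then r[2]=7)
r[4] = 18
r[5] = 21  (first piece 1, then r[4]=18)
r[6] = 28
r[7] = 31  (first piece 1, then r[6]=28)
r[8] = 36  (first piece 4, then r[4]=18)
r[9] = 39  (first piece 1, then r[8]=36)
r[10] = 46  (first piece 4, then r[6]=28)
r[11] = 49  (first piece 1, then r[10]=46)
r[12] = 56  (first piece 6, then r[6]=28)
Maximum revenue is $56.
Now minimize piece count subject to staying optimal: for each k, pieces[k] = 1 + min over i with p[i]+r[k−i]=r[k] of pieces[k−i].
pieces[9] = 3
pieces[10] = 2
pieces[11] = 3
pieces[12] = 2

2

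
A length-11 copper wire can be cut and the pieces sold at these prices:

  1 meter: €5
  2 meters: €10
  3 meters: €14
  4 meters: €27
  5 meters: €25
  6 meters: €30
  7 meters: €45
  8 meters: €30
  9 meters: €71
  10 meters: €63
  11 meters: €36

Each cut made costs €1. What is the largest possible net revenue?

80

Let net[k] be the best obtainable value from length k. For each k, try every first piece i and keep the best of price[i] + net[k−i] minus the 1 cut fee when i<k.
net[1] = 5
net[2] = max(5+5-1, 10+0) = 10
net[3] = max(5+10-1, 10+5-1, 14+0) = 14
net[4] = max(5+14-1, 10+10-1, 14+5-1, 27+0) = 27
net[5] = max(5+27-1, 10+14-1, 14+10-1, 27+5-1, 25+0) = 31
net[6] = max(5+31-1, 10+27-1, 14+14-1, 27+10-1, 25+5-1, 30+0) = 36
net[7] = max(5+36-1, 10+31-1, 14+27-1, …, 30+5-1, 45+0) = 45
net[8] = max(5+45-1, 10+36-1, 14+31-1, …, 45+5-1, 30+0) = 53
net[9] = max(5+53-1, 10+45-1, 14+36-1, …, 30+5-1, 71+0) = 71
net[10] = max(5+71-1, 10+53-1, 14+45-1, …, 71+5-1, 63+0) = 75
net[11] = max(5+75-1, 10+71-1, 14+53-1, …, 63+5-1, 36+0) = 80
One optimal plan: pieces 9 + 2 (1 cut) → €81 − €1 = €80.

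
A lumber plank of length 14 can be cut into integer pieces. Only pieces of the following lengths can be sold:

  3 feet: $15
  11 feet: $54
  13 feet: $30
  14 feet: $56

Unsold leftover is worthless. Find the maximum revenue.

69

Consider every possible first cut. r[k] is the best of p[i]+r[k−i] over all sellable i≤k.
r[1] = 0
r[2] = 0
r[3] = 15
r[4] = 15
r[5] = 15
r[6] = 30  (first piece 3, then r[3]=15)
r[7] = 30
r[8] = 30
r[9] = 45  (first piece 3, then r[6]=30)
r[10] = 45
r[11] = 54
r[12] = 60  (first piece 3, then r[9]=45)
r[13] = 60
r[14] = 69  (first piece 3, then r[11]=54)
One optimal cutting: 11 + 3 → $69.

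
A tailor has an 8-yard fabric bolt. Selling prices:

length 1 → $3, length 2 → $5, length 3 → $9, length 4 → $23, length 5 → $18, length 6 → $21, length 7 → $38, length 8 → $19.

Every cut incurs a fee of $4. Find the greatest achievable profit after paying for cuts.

Build net[k] bottom-up: net[k] = max over allowed piece i of (p[i] + net[k−i]) − 4 per cut.
net[1] = 3
net[2] = 5
net[3] = 9
net[4] = 23
net[5] = 22  (first piece 1, then net[4]=23)
net[6] = 24  (first piece 2, then net[4]=23)
net[7] = 38
net[8] = 42  (first piece 4, then net[4]=23)
One optimal plan: pieces 4 + 4 (1 cut) → $46 − $4 = $42.

42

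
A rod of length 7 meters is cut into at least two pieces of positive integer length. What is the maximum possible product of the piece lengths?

12

Let P[k] be the best product for length k (with at least one cut). For each first piece i, the rest contributes max(k−i, P[k−i]).
P[2] = 1*max(1,0) = 1*1 = 1
P[3] = 1*max(2,1) = 1*2 = 2
P[4] = 2*max(2,1) = 2*2 = 4
P[5] = 2*max(3,2) = 2*3 = 6
P[6] = 3*max(3,2) = 3*3 = 9
P[7] = 2*max(5,6) = 2*6 = 12
One optimal split: 3 + 2 + 2; product 3*2*2 = 12.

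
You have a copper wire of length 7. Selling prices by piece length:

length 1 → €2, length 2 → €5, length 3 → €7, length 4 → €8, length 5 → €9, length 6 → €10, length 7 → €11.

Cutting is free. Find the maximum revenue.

Let R[k] be the best obtainable value from length k. For each k, try every first piece i and keep the best of price[i] + R[k−i].
R[1] = 2
R[2] = 5
R[3] = 7  (first piece 1, then R[2]=5)
R[4] = 10  (first piece 2, then R[2]=5)
R[5] = 12  (first piece 1, then R[4]=10)
R[6] = 15  (first piece 2, then R[4]=10)
R[7] = 17  (first piece 1, then R[6]=15)
One optimal cutting: 2 + 2 + 2 + 1 → €5 + €5 + €5 + €2 = €17.

17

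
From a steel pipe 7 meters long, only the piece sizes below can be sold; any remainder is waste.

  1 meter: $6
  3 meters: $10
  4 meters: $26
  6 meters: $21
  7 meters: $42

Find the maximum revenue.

Let f[k] be the best obtainable value from length k. For each k, try every first piece i and keep the best of price[i] + f[k−i].
f[1] = 6
f[2] = 12  (first piece 1, then f[1]=6)
f[3] = 18  (first piece 1, then f[2]=12)
f[4] = 26
f[5] = 32  (first piece 1, then f[4]=26)
f[6] = 38  (first piece 1, then f[5]=32)
f[7] = 44  (first piece 1, then f[6]=38)
One optimal cutting: 4 + 1 + 1 + 1 → $44.

44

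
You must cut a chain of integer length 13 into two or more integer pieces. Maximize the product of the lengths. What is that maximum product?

Fill m[k] for k=2..13: at each k try every first piece i and multiply by the better of (k−i) uncut or m[k−i].
Small cases: m[2]=1, m[3]=2, m[4]=4, m[5]=6.
m[6] = max(1×6, 2×4, 3×3, 4×2, 5×1) = 9
m[7] = max(1×9, 2×6, 3×4, 4×3, 5×2, 6×1) = 12
m[8] = max(1×12, 2×9, 3×6, …, 6×2, 7×1) = 18
m[9] = max(1×18, 2×12, 3×9, …, 7×2, 8×1) = 27
m[10] = max(1×27, 2×18, 3×12, …, 8×2, 9×1) = 36
m[11] = max(1×36, 2×27, 3×18, …, 9×2, 10×1) = 54
m[12] = max(1×54, 2×36, 3×27, …, 10×2, 11×1) = 81
m[13] = max(1×81, 2×54, 3×36, …, 11×2, 12×1) = 108
One optimal split: 3 + 3 + 3 + 2 + 2; product 3×3×3×2×2 = 108.

108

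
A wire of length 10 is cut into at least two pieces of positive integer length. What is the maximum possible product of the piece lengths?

Define m[k] = max over 1≤i<k of i · max(k−i, m[k−i]); the inner max lets the remainder stay uncut if that's better.
Small cases: m[2]=1, m[3]=2, m[4]=4.
m[5] = 2*max(3,2) = 2*3 = 6
m[6] = 3*max(3,2) = 3*3 = 9
m[7] = 2*max(5,6) = 2*6 = 12
m[8] = 2*max(6,9) = 2*9 = 18
m[9] = 3*max(6,9) = 3*9 = 27
m[10] = 2*max(8,18) = 2*18 = 36
One optimal split: 3 + 3 + 2 + 2; product 3*3*2*2 = 36.

36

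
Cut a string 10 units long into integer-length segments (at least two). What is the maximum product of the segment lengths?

36

Fill prod[k] for k=2..10: at each k try every first piece i and multiply by the better of (k−i) uncut or prod[k−i].
Small cases: prod[2]=1, prod[3]=2, prod[4]=4.
prod[5] = 2*max(3,2) = 2*3 = 6
prod[6] = 3*max(3,2) = 3*3 = 9
prod[7] = 2*max(5,6) = 2*6 = 12
prod[8] = 2*max(6,9) = 2*9 = 18
prod[9] = 3*max(6,9) = 3*9 = 27
prod[10] = 2*max(8,18) = 2*18 = 36
One optimal split: 3 + 3 + 2 + 2; product 3*3*2*2 = 36.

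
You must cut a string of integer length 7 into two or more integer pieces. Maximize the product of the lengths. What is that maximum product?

12

Define P[k] = max over 1≤i<k of i · max(k−i, P[k−i]); the inner max lets the remainder stay uncut if that's better.
P[2] = 1·max(1,0) = 1·1 = 1
P[3] = 1·max(2,1) = 1·2 = 2
P[4] = 2·max(2,1) = 2·2 = 4
P[5] = 2·max(3,2) = 2·3 = 6
P[6] = 3·max(3,2) = 3·3 = 9
P[7] = 2·max(5,6) = 2·6 = 12
One optimal split: 3 + 2 + 2; product 3·2·2 = 12.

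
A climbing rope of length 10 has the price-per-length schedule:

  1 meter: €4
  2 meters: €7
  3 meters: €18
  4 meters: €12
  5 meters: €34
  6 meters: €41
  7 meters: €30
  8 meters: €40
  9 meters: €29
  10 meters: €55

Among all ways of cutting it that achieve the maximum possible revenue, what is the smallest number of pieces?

Let r[k] be the best obtainable value from length k. For each k, try every first piece i and keep the best of price[i] + r[k−i].
r[1] = 4
r[2] = max(4+4, 7+0) = 8
r[3] = max(4+8, 7+4, 18+0) = 18
r[4] = max(4+18, 7+8, 18+4, 12+0) = 22
r[5] = max(4+22, 7+18, 18+8, 12+4, 34+0) = 34
r[6] = max(4+34, 7+22, 18+18, 12+8, 34+4, 41+0) = 41
r[7] = max(4+41, 7+34, 18+22, …, 41+4, 30+0) = 45
r[8] = max(4+45, 7+41, 18+34, …, 30+4, 40+0) = 52
r[9] = max(4+52, 7+45, 18+41, …, 40+4, 29+0) = 59
r[10] = max(4+59, 7+52, 18+45, …, 29+4, 55+0) = 68
Maximum revenue is €68.
Now minimize piece count subject to staying optimal: for each k, pieces[k] = 1 + min over i with p[i]+r[k−i]=r[k] of pieces[k−i].
pieces[7] = 2
pieces[8] = 2
pieces[9] = 2
pieces[10] = 2

2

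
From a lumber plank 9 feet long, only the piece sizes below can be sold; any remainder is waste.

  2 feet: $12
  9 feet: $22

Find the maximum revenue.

48

Let best[k] be the best obtainable value from length k. For each k, try every first piece i and keep the best of price[i] + best[k−i].
best[1] = 0
best[2] = 12
best[3] = 12
best[4] = 24  (first piece 2, then best[2]=12)
best[5] = 24
best[6] = 36  (first piece 2, then best[4]=24)
best[7] = 36
best[8] = 48  (first piece 2, then best[6]=36)
best[9] = 48
One optimal cutting: pieces 2 + 2 + 2 + 2 with 1 foot of scrap → $48.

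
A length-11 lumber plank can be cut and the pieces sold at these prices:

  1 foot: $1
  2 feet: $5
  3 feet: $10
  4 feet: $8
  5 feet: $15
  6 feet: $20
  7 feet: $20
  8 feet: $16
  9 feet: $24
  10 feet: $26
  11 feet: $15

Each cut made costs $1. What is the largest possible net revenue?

34

Let r[k] be the best obtainable value from length k. For each k, try every first piece i and keep the best of price[i] + r[k−i] minus the 1 cut fee when i<k.
r[1] = 1
r[2] = max(1+1-1, 5+0) = 5
r[3] = max(1+5-1, 5+1-1, 10+0) = 10
r[4] = max(1+10-1, 5+5-1, 10+1-1, 8+0) = 10
r[5] = max(1+10-1, 5+10-1, 10+5-1, 8+1-1, 15+0) = 15
r[6] = max(1+15-1, 5+10-1, 10+10-1, 8+5-1, 15+1-1, 20+0) = 20
r[7] = max(1+20-1, 5+15-1, 10+10-1, …, 20+1-1, 20+0) = 20
r[8] = max(1+20-1, 5+20-1, 10+15-1, …, 20+1-1, 16+0) = 24
r[9] = max(1+24-1, 5+20-1, 10+20-1, …, 16+1-1, 24+0) = 29
r[10] = max(1+29-1, 5+24-1, 10+20-1, …, 24+1-1, 26+0) = 29
r[11] = max(1+29-1, 5+29-1, 10+24-1, …, 26+1-1, 15+0) = 34
One optimal plan: pieces 6 + 5 (1 cut) → $35 − $1 = $34.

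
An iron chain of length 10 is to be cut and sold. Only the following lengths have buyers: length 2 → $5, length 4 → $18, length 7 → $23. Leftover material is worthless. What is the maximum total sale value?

41

Let best[k] be the best obtainable value from length k. For each k, try every first piece i and keep the best of price[i] + best[k−i].
best[1] = 0
best[2] = 5
best[3] = 5
best[4] = max(5+5, 18+0) = 18
best[5] = max(5+5, 18+0) = 18
best[6] = max(5+18, 18+5) = 23
best[7] = max(5+18, 18+5, 23+0) = 23
best[8] = max(5+23, 18+18, 23+0) = 36
best[9] = max(5+23, 18+18, 23+5) = 36
best[10] = max(5+36, 18+23, 23+5) = 41
One optimal cutting: 4 + 4 + 2 → $41.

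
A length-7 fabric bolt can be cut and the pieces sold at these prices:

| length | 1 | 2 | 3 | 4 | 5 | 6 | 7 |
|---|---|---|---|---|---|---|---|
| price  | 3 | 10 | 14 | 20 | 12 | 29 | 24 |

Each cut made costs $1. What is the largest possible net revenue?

33

Build net[k] bottom-up: net[k] = max over allowed piece i of (p[i] + net[k−i]) − 1 per cut.
net[1] = 3
net[2] = 10
net[3] = 14
net[4] = 20
net[5] = 23  (first piece 2, then net[3]=14)
net[6] = 29  (first piece 2, then net[4]=20)
net[7] = 33  (first piece 3, then net[4]=20)
One optimal plan: pieces 4 + 3 (1 cut) → $34 − $1 = $33.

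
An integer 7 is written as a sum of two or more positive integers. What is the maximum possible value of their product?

12

Fill prod[k] for k=2..7: at each k try every first piece i and multiply by the better of (k−i) uncut or prod[k−i].
prod[2] = 1×max(1,0) = 1×1 = 1
prod[3] = max(1×2, 2×1) = 2
prod[4] = max(1×3, 2×2, 3×1) = 4
prod[5] = max(1×4, 2×3, 3×2, 4×1) = 6
prod[6] = max(1×6, 2×4, 3×3, 4×2, 5×1) = 9
prod[7] = max(1×9, 2×6, 3×4, 4×3, 5×2, 6×1) = 12
One optimal split: 3 + 2 + 2; product 3×2×2 = 12.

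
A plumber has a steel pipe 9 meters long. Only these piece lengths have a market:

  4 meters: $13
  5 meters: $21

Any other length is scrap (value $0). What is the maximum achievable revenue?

34

Let f[k] be the best obtainable value from length k. For each k, try every first piece i and keep the best of price[i] + f[k−i].
f[1] = 0
f[2] = 0
f[3] = 0
f[4] = 13
f[5] = max(13+0, 21+0) = 21
f[6] = max(13+0, 21+0) = 21
f[7] = max(13+0, 21+0) = 21
f[8] = max(13+13, 21+0) = 26
f[9] = max(13+21, 21+13) = 34
One optimal cutting: 5 + 4 → $34.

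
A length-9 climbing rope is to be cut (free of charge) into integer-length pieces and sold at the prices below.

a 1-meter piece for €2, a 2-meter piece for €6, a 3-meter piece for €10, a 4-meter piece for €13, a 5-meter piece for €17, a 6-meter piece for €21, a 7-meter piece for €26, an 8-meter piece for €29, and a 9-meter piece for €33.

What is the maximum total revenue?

33

Build v[k] bottom-up: v[k] = max over allowed piece i of (p[i] + v[k−i]).
v[1] = 2
v[2] = 6
v[3] = 10
v[4] = 13
v[5] = 17
v[6] = 21
v[7] = 26
v[8] = 29
v[9] = 33
Best is to sell the whole 9-meter piece uncut for €33.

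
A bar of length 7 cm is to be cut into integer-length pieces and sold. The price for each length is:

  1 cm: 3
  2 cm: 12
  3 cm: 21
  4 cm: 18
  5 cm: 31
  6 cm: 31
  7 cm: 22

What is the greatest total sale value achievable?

45

Let R[k] be the best obtainable value from length k. For each k, try every first piece i and keep the best of price[i] + R[k−i].
R[1] = 3
R[2] = max(3+3, 12+0) = 12
R[3] = max(3+12, 12+3, 21+0) = 21
R[4] = max(3+21, 12+12, 21+3, 18+0) = 24
R[5] = max(3+24, 12+21, 21+12, 18+3, 31+0) = 33
R[6] = max(3+33, 12+24, 21+21, 18+12, 31+3, 31+0) = 42
R[7] = max(3+42, 12+33, 21+24, …, 31+3, 22+0) = 45
One optimal cutting: 3 + 3 + 1 → 21 + 21 + 3 = 45.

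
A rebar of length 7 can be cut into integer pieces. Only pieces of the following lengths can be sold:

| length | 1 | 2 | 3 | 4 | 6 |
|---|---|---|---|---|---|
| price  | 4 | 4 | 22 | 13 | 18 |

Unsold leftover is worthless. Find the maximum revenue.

Let f[k] be the best obtainable value from length k. For each k, try every first piece i and keep the best of price[i] + f[k−i].
f[1] = 4
f[2] = max(4+4, 4+0) = 8
f[3] = max(4+8, 4+4, 22+0) = 22
f[4] = max(4+22, 4+8, 22+4, 13+0) = 26
f[5] = max(4+26, 4+22, 22+8, 13+4) = 30
f[6] = max(4+30, 4+26, 22+22, 13+8, 18+0) = 44
f[7] = max(4+44, 4+30, 22+26, 13+22, 18+4) = 48
One optimal cutting: 3 + 3 + 1 → ₹48.

48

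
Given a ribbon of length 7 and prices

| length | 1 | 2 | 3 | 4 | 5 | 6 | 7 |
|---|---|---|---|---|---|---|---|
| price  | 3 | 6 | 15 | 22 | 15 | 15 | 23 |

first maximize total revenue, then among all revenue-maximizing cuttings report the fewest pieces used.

2

Consider every possible first cut. r[k] is the best of p[i]+r[k−i] over all sellable i≤k.
r[1] = 3
r[2] = max(3+3, 6+0) = 6
r[3] = max(3+6, 6+3, 15+0) = 15
r[4] = max(3+15, 6+6, 15+3, 22+0) = 22
r[5] = max(3+22, 6+15, 15+6, 22+3, 15+0) = 25
r[6] = max(3+25, 6+22, 15+15, 22+6, 15+3, 15+0) = 30
r[7] = max(3+30, 6+25, 15+22, …, 15+3, 23+0) = 37
Maximum revenue is ¢37.
Now minimize piece count subject to staying optimal: for each k, pieces[k] = 1 + min over i with p[i]+r[k−i]=r[k] of pieces[k−i].
pieces[4] = 1
pieces[5] = 2
pieces[6] = 2
pieces[7] = 2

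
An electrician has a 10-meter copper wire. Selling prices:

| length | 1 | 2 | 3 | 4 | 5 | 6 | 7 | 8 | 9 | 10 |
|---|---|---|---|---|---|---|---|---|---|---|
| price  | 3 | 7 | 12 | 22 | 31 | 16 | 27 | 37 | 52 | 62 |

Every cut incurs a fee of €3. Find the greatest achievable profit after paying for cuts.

Consider every possible first cut. v[k] is the best of p[i]+v[k−i] over all sellable i≤k, charging 3 whenever i<k.
v[1] = 3
v[2] = max(3+3-3, 7+0) = 7
v[3] = max(3+7-3, 7+3-3, 12+0) = 12
v[4] = max(3+12-3, 7+7-3, 12+3-3, 22+0) = 22
v[5] = max(3+22-3, 7+12-3, 12+7-3, 22+3-3, 31+0) = 31
v[6] = max(3+31-3, 7+22-3, 12+12-3, 22+7-3, 31+3-3, 16+0) = 31
v[7] = max(3+31-3, 7+31-3, 12+22-3, …, 16+3-3, 27+0) = 35
v[8] = max(3+35-3, 7+31-3, 12+31-3, …, 27+3-3, 37+0) = 41
v[9] = max(3+41-3, 7+35-3, 12+31-3, …, 37+3-3, 52+0) = 52
v[10] = max(3+52-3, 7+41-3, 12+35-3, …, 52+3-3, 62+0) = 62
Best is to make no cuts and sell whole for €62.

62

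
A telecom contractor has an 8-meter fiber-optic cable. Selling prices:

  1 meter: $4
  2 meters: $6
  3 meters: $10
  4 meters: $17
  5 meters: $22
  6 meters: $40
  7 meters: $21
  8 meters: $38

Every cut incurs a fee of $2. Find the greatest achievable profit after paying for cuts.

44

Consider every possible first cut. r[k] is the best of p[i]+r[k−i] over all sellable i≤k, charging 2 whenever i<k.
r[1] = 4
r[2] = 6  (first piece 1, then r[1]=4)
r[3] = 10
r[4] = 17
r[5] = 22
r[6] = 40
r[7] = 42  (first piece 1, then r[6]=40)
r[8] = 44  (first piece 1, then r[7]=42)
One optimal plan: pieces 6 + 1 + 1 (2 cuts) → $48 − $4 = $44.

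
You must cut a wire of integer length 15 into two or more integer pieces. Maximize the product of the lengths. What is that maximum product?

243

Fill prod[k] for k=2..15: at each k try every first piece i and multiply by the better of (k−i) uncut or prod[k−i].
prod[2] = 1×max(1,0) = 1×1 = 1
prod[3] = 1×max(2,1) = 1×2 = 2
prod[4] = 2×max(2,1) = 2×2 = 4
prod[5] = 2×max(3,2) = 2×3 = 6
prod[6] = 3×max(3,2) = 3×3 = 9
prod[7] = 2×max(5,6) = 2×6 = 12
prod[8] = 2×max(6,9) = 2×9 = 18
prod[9] = 3×max(6,9) = 3×9 = 27
prod[10] = 2×max(8,18) = 2×18 = 36
prod[11] = 2×max(9,27) = 2×27 = 54
prod[12] = 3×max(9,27) = 3×27 = 81
prod[13] = 2×max(11,54) = 2×54 = 108
prod[14] = 2×max(12,81) = 2×81 = 162
prod[15] = 3×max(12,81) = 3×81 = 243
One optimal split: 3 + 3 + 3 + 3 + 3; product 3×3×3×3×3 = 243.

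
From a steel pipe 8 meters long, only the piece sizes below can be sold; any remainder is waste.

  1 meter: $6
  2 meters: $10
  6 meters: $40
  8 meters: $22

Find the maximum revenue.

Consider every possible first cut. best[k] is the best of p[i]+best[k−i] over all sellable i≤k.
best[1] = 6
best[2] = max(6+6, 10+0) = 12
best[3] = max(6+12, 10+6) = 18
best[4] = max(6+18, 10+12) = 24
best[5] = max(6+24, 10+18) = 30
best[6] = max(6+30, 10+24, 40+0) = 40
best[7] = max(6+40, 10+30, 40+6) = 46
best[8] = max(6+46, 10+40, 40+12, 22+0) = 52
One optimal cutting: 6 + 1 + 1 → $52.

52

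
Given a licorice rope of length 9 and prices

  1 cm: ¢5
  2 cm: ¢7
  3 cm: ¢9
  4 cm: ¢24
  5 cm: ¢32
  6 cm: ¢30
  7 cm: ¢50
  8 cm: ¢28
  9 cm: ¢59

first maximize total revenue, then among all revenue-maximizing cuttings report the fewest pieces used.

3

Consider every possible first cut. r[k] is the best of p[i]+r[k−i] over all sellable i≤k.
r[1] = 5
r[2] = 10  (first piece 1, then r[1]=5)
r[3] = 15  (first piece 1, then r[2]=10)
r[4] = 24
r[5] = 32
r[6] = 37  (first piece 1, then r[5]=32)
r[7] = 50
r[8] = 55  (first piece 1, then r[7]=50)
r[9] = 60  (first piece 1, then r[8]=55)
Maximum revenue is ¢60.
Now minimize piece count subject to staying optimal: for each k, pieces[k] = 1 + min over i with p[i]+r[k−i]=r[k] of pieces[k−i].
pieces[6] = 2
pieces[7] = 1
pieces[8] = 2
pieces[9] = 3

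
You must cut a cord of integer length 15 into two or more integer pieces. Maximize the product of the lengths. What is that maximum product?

Define P[k] = max over 1≤i<k of i · max(k−i, P[k−i]); the inner max lets the remainder stay uncut if that's better.
Small cases: P[2]=1, P[3]=2, P[4]=4, P[5]=6, P[6]=9, P[7]=12, P[8]=18, P[9]=27, P[10]=36.
P[11] = max(1×36, 2×27, 3×18, …, 9×2, 10×1) = 54
P[12] = max(1×54, 2×36, 3×27, …, 10×2, 11×1) = 81
P[13] = max(1×81, 2×54, 3×36, …, 11×2, 12×1) = 108
P[14] = max(1×108, 2×81, 3×54, …, 12×2, 13×1) = 162
P[15] = max(1×162, 2×108, 3×81, …, 13×2, 14×1) = 243
One optimal split: 3 + 3 + 3 + 3 + 3; product 3×3×3×3×3 = 243.

243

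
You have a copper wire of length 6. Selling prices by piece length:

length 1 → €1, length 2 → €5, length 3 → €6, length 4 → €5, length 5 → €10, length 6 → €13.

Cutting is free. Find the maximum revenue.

15

Consider every possible first cut. r[k] is the best of p[i]+r[k−i] over all sellable i≤k.
r[1] = 1
r[2] = 5
r[3] = 6  (first piece 1, then r[2]=5)
r[4] = 10  (first piece 2, then r[2]=5)
r[5] = 11  (first piece 1, then r[4]=10)
r[6] = 15  (first piece 2, then r[4]=10)
One optimal cutting: 2 + 2 + 2 → €5 + €5 + €5 = €15.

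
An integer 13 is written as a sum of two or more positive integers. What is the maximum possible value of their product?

108

Define m[k] = max over 1≤i<k of i · max(k−i, m[k−i]); the inner max lets the remainder stay uncut if that's better.
m[2] = 1*max(1,0) = 1*1 = 1
m[3] = 1*max(2,1) = 1*2 = 2
m[4] = 2*max(2,1) = 2*2 = 4
m[5] = 2*max(3,2) = 2*3 = 6
m[6] = 3*max(3,2) = 3*3 = 9
m[7] = 2*max(5,6) = 2*6 = 12
m[8] = 2*max(6,9) = 2*9 = 18
m[9] = 3*max(6,9) = 3*9 = 27
m[10] = 2*max(8,18) = 2*18 = 36
m[11] = 2*max(9,27) = 2*27 = 54
m[12] = 3*max(9,27) = 3*27 = 81
m[13] = 2*max(11,54) = 2*54 = 108
One optimal split: 3 + 3 + 3 + 2 + 2; product 3*3*3*2*2 = 108.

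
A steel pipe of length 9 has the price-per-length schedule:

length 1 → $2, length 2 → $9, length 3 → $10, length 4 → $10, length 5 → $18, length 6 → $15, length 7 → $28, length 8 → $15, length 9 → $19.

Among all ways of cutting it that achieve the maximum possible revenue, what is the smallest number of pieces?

Consider every possible first cut. r[k] is the best of p[i]+r[k−i] over all sellable i≤k.
r[1] = 2
r[2] = 9
r[3] = 11  (first piece 1, then r[2]=9)
r[4] = 18  (first piece 2, then r[2]=9)
r[5] = 20  (first piece 1, then r[4]=18)
r[6] = 27  (first piece 2, then r[4]=18)
r[7] = 29  (first piece 1, then r[6]=27)
r[8] = 36  (first piece 2, then r[6]=27)
r[9] = 38  (first piece 1, then r[8]=36)
Maximum revenue is $38.
Now minimize piece count subject to staying optimal: for each k, pieces[k] = 1 + min over i with p[i]+r[k−i]=r[k] of pieces[k−i].
pieces[6] = 3
pieces[7] = 4
pieces[8] = 4
pieces[9] = 5

5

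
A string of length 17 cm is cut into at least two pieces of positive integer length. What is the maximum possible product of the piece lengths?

Fill prod[k] for k=2..17: at each k try every first piece i and multiply by the better of (k−i) uncut or prod[k−i].
prod[2] = 1*max(1,0) = 1*1 = 1
prod[3] = 1*max(2,1) = 1*2 = 2
prod[4] = 2*max(2,1) = 2*2 = 4
prod[5] = 2*max(3,2) = 2*3 = 6
prod[6] = 3*max(3,2) = 3*3 = 9
prod[7] = 2*max(5,6) = 2*6 = 12
prod[8] = 2*max(6,9) = 2*9 = 18
prod[9] = 3*max(6,9) = 3*9 = 27
prod[10] = 2*max(8,18) = 2*18 = 36
prod[11] = 2*max(9,27) = 2*27 = 54
prod[12] = 3*max(9,27) = 3*27 = 81
prod[13] = 2*max(11,54) = 2*54 = 108
prod[14] = 2*max(12,81) = 2*81 = 162
prod[15] = 3*max(12,81) = 3*81 = 243
prod[16] = 2*max(14,162) = 2*162 = 324
prod[17] = 2*max(15,243) = 2*243 = 486
One optimal split: 3 + 3 + 3 + 3 + 3 + 2; product 3*3*3*3*3*2 = 486.

486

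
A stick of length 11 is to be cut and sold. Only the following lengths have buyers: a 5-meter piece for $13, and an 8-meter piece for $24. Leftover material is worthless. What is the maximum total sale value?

Consider every possible first cut. f[k] is the best of p[i]+f[k−i] over all sellable i≤k.
f[1] = 0
f[2] = 0
f[3] = 0
f[4] = 0
f[5] = 13
f[6] = 13
f[7] = 13
f[8] = max(13+0, 24+0) = 24
f[9] = max(13+0, 24+0) = 24
f[10] = max(13+13, 24+0) = 26
f[11] = max(13+13, 24+0) = 26
One optimal cutting: pieces 5 + 5 with 1 meter of scrap → $26.

26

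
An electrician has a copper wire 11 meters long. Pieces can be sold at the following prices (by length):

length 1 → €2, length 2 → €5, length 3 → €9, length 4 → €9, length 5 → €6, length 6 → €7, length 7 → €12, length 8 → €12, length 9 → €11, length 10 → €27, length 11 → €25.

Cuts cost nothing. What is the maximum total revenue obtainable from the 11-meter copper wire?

32

Build r[k] bottom-up: r[k] = max over allowed piece i of (p[i] + r[k−i]).
r[1] = 2
r[2] = max(2+2, 5+0) = 5
r[3] = max(2+5, 5+2, 9+0) = 9
r[4] = max(2+9, 5+5, 9+2, 9+0) = 11
r[5] = max(2+11, 5+9, 9+5, 9+2, 6+0) = 14
r[6] = max(2+14, 5+11, 9+9, 9+5, 6+2, 7+0) = 18
r[7] = max(2+18, 5+14, 9+11, …, 7+2, 12+0) = 20
r[8] = max(2+20, 5+18, 9+14, …, 12+2, 12+0) = 23
r[9] = max(2+23, 5+20, 9+18, …, 12+2, 11+0) = 27
r[10] = max(2+27, 5+23, 9+20, …, 11+2, 27+0) = 29
r[11] = max(2+29, 5+27, 9+23, …, 27+2, 25+0) = 32
One optimal cutting: 3 + 3 + 3 + 2 → €9 + €9 + €9 + €5 = €32.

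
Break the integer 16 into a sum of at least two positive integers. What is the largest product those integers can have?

Define m[k] = max over 1≤i<k of i · max(k−i, m[k−i]); the inner max lets the remainder stay uncut if that's better.
m[2] = 1·max(1,0) = 1·1 = 1
m[3] = max(1·2, 2·1) = 2
m[4] = max(1·3, 2·2, 3·1) = 4
m[5] = max(1·4, 2·3, 3·2, 4·1) = 6
m[6] = max(1·6, 2·4, 3·3, 4·2, 5·1) = 9
m[7] = max(1·9, 2·6, 3·4, 4·3, 5·2, 6·1) = 12
m[8] = max(1·12, 2·9, 3·6, …, 6·2, 7·1) = 18
m[9] = max(1·18, 2·12, 3·9, …, 7·2, 8·1) = 27
m[10] = max(1·27, 2·18, 3·12, …, 8·2, 9·1) = 36
m[11] = max(1·36, 2·27, 3·18, …, 9·2, 10·1) = 54
m[12] = max(1·54, 2·36, 3·27, …, 10·2, 11·1) = 81
m[13] = max(1·81, 2·54, 3·36, …, 11·2, 12·1) = 108
m[14] = max(1·108, 2·81, 3·54, …, 12·2, 13·1) = 162
m[15] = max(1·162, 2·108, 3·81, …, 13·2, 14·1) = 243
m[16] = max(1·243, 2·162, 3·108, …, 14·2, 15·1) = 324
One optimal split: 3 + 3 + 3 + 3 + 2 + 2; product 3·3·3·3·2·2 = 324.

324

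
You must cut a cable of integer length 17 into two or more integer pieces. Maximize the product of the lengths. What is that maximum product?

Fill f[k] for k=2..17: at each k try every first piece i and multiply by the better of (k−i) uncut or f[k−i].
f[2] = 1·max(1,0) = 1·1 = 1
f[3] = 1·max(2,1) = 1·2 = 2
f[4] = 2·max(2,1) = 2·2 = 4
f[5] = 2·max(3,2) = 2·3 = 6
f[6] = 3·max(3,2) = 3·3 = 9
f[7] = 2·max(5,6) = 2·6 = 12
f[8] = 2·max(6,9) = 2·9 = 18
f[9] = 3·max(6,9) = 3·9 = 27
f[10] = 2·max(8,18) = 2·18 = 36
f[11] = 2·max(9,27) = 2·27 = 54
f[12] = 3·max(9,27) = 3·27 = 81
f[13] = 2·max(11,54) = 2·54 = 108
f[14] = 2·max(12,81) = 2·81 = 162
f[15] = 3·max(12,81) = 3·81 = 243
f[16] = 2·max(14,162) = 2·162 = 324
f[17] = 2·max(15,243) = 2·243 = 486
One optimal split: 3 + 3 + 3 + 3 + 3 + 2; product 3·3·3·3·3·2 = 486.

486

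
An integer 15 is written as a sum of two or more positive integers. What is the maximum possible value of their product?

243

Define P[k] = max over 1≤i<k of i · max(k−i, P[k−i]); the inner max lets the remainder stay uncut if that's better.
P[2] = 1·max(1,0) = 1·1 = 1
P[3] = 1·max(2,1) = 1·2 = 2
P[4] = 2·max(2,1) = 2·2 = 4
P[5] = 2·max(3,2) = 2·3 = 6
P[6] = 3·max(3,2) = 3·3 = 9
P[7] = 2·max(5,6) = 2·6 = 12
P[8] = 2·max(6,9) = 2·9 = 18
P[9] = 3·max(6,9) = 3·9 = 27
P[10] = 2·max(8,18) = 2·18 = 36
P[11] = 2·max(9,27) = 2·27 = 54
P[12] = 3·max(9,27) = 3·27 = 81
P[13] = 2·max(11,54) = 2·54 = 108
P[14] = 2·max(12,81) = 2·81 = 162
P[15] = 3·max(12,81) = 3·81 = 243
One optimal split: 3 + 3 + 3 + 3 + 3; product 3·3·3·3·3 = 243.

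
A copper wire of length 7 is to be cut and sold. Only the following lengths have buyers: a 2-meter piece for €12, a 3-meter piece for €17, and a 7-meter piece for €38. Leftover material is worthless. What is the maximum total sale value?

41

Build best[k] bottom-up: best[k] = max over allowed piece i of (p[i] + best[k−i]).
best[1] = 0
best[2] = 12
best[3] = max(12+0, 17+0) = 17
best[4] = max(12+12, 17+0) = 24
best[5] = max(12+17, 17+12) = 29
best[6] = max(12+24, 17+17) = 36
best[7] = max(12+29, 17+24, 38+0) = 41
One optimal cutting: 3 + 2 + 2 → €41.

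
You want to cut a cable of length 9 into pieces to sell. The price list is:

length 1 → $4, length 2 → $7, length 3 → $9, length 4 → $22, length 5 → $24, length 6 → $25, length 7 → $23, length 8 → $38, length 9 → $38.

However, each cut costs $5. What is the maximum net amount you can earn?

41

Let net[k] be the best obtainable value from length k. For each k, try every first piece i and keep the best of price[i] + net[k−i] minus the 5 cut fee when i<k.
net[1] = 4
net[2] = 7
net[3] = 9
net[4] = 22
net[5] = 24
net[6] = 25
net[7] = 26  (first piece 2, then net[5]=24)
net[8] = 39  (first piece 4, then net[4]=22)
net[9] = 41  (first piece 4, then net[5]=24)
One optimal plan: pieces 5 + 4 (1 cut) → $46 − $5 = $41.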